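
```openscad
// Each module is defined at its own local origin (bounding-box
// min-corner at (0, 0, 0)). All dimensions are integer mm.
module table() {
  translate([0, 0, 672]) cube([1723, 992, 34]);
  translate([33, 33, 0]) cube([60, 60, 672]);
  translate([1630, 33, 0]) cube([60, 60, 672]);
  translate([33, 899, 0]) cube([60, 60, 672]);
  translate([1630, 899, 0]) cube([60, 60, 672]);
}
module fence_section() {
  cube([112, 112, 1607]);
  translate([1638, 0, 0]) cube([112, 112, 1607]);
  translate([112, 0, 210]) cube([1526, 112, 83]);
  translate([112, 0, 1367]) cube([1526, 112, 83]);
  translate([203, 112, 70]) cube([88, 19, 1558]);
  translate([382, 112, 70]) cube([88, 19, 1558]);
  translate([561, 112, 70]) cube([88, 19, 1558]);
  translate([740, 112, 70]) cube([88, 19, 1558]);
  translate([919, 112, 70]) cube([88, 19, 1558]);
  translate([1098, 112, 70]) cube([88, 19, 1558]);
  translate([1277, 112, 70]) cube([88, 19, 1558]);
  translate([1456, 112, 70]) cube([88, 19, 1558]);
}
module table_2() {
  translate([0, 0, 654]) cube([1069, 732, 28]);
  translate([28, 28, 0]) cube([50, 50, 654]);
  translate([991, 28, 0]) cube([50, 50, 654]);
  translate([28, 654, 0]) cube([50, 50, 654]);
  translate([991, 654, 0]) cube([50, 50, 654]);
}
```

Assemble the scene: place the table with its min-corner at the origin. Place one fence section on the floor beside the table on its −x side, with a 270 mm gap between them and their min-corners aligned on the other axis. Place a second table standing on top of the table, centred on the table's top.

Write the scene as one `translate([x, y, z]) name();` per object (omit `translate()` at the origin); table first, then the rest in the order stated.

table();
translate([-2020, 0, 0]) fence_section();
translate([327, 130, 706]) table_2();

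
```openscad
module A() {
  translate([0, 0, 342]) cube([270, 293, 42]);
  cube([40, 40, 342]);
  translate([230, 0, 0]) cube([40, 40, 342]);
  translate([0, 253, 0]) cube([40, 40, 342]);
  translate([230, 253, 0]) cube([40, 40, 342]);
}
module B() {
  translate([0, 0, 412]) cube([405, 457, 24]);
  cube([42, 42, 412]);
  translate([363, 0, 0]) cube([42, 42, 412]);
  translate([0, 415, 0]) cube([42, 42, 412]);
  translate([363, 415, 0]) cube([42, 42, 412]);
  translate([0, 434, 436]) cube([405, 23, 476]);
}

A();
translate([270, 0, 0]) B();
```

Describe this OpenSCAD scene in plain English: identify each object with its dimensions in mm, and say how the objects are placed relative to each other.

A is a four-legged stool. The seat is a 270×293×42 mm slab whose top surface is at z = 384 mm; four square legs, each 40×40 mm in cross-section, run from the floor (z = 0) to the underside of the seat, each flush with a corner of the seat.

B is a chair: 405×457 mm seat, 24 mm thick, top at z = 436 mm, on four 42 mm square corner legs flush with the seat edges. A 23 mm thick backrest slab spans the full seat width, extending 476 mm above the seat top, its back face flush with the seat's +y edge.

The chair is against the stool's +x side, with their −y faces flush.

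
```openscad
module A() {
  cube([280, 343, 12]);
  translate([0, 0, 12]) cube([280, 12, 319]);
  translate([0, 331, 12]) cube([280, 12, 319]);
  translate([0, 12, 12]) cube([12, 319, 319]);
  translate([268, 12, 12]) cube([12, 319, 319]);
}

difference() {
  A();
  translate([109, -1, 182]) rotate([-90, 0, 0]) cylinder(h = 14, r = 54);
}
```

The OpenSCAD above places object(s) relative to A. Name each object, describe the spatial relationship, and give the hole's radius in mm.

A is an open box. The open box has a circular hole through its front wall. The hole's radius is 54 mm.

The subtracted cylinder has r = 54 mm.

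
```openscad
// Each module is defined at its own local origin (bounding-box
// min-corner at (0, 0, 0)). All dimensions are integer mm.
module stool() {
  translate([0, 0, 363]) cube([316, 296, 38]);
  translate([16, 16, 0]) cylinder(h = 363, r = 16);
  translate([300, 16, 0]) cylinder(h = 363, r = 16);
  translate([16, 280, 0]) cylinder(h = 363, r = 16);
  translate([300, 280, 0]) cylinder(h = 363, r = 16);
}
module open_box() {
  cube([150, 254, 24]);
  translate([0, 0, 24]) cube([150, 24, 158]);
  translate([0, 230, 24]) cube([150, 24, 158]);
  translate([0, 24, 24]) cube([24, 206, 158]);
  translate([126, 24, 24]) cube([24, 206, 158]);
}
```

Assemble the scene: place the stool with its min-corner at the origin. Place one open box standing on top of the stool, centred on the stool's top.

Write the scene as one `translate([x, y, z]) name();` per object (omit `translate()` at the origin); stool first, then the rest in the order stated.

stool();
translate([83, 21, 401]) open_box();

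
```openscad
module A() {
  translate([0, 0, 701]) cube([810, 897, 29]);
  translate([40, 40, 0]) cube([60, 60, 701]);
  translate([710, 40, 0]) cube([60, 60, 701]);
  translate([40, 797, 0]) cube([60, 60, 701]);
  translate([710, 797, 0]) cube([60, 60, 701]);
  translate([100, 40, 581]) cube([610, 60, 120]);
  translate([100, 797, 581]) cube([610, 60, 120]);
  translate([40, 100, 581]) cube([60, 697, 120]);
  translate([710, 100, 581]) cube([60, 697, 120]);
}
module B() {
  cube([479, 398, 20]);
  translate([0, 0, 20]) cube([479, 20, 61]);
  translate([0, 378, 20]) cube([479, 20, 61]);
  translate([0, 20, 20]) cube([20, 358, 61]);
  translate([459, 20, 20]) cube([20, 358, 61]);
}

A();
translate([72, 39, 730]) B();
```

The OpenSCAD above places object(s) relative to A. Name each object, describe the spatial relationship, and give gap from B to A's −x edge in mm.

The open box's min-x is at 72; the table's min-x is 0; gap = 72 mm.

A is a table. B is an open box. The open box is on top of the table. The gap from the open box to the table's −x edge is 72 mm.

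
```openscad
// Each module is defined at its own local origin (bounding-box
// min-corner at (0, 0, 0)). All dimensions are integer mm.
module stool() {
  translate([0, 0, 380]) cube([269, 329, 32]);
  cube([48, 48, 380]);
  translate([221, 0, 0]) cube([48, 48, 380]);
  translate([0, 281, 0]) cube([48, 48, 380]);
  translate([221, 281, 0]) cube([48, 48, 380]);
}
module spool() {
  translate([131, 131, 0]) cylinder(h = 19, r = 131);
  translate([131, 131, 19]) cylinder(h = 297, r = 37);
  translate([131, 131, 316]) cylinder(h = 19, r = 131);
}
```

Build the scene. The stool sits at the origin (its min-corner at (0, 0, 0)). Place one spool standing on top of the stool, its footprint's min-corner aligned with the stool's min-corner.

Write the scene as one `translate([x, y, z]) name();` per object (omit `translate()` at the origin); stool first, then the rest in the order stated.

stool();
translate([0, 0, 412]) spool();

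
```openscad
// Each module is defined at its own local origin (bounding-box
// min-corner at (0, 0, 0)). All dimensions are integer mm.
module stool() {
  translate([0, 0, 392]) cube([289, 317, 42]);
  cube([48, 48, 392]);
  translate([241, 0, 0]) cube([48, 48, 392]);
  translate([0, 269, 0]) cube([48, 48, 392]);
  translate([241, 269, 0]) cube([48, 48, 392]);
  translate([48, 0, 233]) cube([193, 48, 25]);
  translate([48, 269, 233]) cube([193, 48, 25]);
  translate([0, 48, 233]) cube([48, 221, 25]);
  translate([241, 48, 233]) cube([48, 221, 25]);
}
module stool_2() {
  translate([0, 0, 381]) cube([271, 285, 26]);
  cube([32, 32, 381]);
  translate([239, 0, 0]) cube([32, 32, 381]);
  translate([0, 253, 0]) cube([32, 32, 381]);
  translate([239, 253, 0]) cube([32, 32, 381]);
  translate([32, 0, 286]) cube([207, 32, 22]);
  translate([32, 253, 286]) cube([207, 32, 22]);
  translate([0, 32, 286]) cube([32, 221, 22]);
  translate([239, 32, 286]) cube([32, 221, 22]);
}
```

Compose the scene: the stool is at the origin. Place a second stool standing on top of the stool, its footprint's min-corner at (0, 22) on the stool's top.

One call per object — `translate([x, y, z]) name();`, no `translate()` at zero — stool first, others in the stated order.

stool();
translate([0, 22, 434]) stool_2();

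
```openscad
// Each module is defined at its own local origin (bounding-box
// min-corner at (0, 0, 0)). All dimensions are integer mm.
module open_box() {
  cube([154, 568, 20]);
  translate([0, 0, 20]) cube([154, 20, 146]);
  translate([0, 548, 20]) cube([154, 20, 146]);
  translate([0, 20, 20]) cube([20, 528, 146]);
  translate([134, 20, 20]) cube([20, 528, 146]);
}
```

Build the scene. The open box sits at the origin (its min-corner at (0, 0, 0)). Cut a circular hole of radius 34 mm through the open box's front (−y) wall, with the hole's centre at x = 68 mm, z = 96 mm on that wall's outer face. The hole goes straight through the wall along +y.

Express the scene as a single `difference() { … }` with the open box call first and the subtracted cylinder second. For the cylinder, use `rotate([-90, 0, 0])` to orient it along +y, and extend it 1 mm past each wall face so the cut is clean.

difference() {
  open_box();
  translate([68, -1, 96]) rotate([-90, 0, 0]) cylinder(h = 22, r = 34);
}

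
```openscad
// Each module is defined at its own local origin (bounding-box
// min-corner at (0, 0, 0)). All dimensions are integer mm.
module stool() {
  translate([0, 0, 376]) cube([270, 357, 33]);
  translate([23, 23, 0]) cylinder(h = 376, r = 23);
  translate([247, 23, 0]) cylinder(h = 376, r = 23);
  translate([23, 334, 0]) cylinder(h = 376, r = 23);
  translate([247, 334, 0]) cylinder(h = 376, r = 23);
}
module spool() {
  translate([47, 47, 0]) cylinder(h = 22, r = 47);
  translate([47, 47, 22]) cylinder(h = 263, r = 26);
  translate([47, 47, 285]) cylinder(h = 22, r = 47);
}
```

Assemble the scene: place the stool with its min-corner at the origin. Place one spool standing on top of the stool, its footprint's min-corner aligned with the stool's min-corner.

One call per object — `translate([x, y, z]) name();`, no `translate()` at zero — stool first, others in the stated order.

stool();
translate([0, 0, 409]) spool();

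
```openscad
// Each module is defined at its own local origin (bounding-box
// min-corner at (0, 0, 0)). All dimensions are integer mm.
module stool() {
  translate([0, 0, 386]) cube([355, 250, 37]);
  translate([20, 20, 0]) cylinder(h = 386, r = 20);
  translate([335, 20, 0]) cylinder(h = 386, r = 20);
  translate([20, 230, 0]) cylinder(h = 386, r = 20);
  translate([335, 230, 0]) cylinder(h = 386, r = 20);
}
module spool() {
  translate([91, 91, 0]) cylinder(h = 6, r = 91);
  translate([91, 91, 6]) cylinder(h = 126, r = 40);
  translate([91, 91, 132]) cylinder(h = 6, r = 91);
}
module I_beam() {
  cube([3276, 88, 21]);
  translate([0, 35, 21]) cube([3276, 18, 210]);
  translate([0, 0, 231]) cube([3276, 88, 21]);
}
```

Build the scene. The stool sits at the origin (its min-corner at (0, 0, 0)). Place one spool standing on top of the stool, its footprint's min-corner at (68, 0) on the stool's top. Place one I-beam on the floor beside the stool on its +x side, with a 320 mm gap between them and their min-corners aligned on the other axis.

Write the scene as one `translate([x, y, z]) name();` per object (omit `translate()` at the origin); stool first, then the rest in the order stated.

stool();
translate([68, 0, 423]) spool();
translate([675, 0, 0]) I_beam();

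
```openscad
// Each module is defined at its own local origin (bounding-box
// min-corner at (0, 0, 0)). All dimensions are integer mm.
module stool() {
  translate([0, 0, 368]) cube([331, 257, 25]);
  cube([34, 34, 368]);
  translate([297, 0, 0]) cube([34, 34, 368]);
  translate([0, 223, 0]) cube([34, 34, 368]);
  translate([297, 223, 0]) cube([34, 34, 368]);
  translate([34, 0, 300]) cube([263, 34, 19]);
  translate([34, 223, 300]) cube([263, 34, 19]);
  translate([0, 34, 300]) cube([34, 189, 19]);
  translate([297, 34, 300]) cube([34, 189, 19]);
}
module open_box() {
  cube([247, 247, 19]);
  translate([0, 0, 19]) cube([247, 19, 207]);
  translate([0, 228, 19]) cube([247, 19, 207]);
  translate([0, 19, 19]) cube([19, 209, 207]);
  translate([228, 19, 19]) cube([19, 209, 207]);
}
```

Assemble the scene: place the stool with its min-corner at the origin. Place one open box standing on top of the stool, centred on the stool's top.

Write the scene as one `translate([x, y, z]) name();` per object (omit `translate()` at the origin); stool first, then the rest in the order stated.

stool();
translate([42, 5, 393]) open_box();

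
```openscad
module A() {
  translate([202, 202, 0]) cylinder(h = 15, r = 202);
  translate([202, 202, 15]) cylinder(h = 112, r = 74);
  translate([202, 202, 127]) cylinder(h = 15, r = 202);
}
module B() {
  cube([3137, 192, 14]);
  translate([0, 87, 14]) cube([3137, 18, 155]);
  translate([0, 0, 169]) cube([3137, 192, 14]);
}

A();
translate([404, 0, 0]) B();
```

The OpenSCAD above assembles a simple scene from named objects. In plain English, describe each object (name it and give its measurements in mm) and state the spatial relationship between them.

A is a spool: two coaxial disc flanges of radius 202 mm and thickness 15 mm, joined by a core cylinder of radius 74 mm and height 112 mm. The lower flange rests on z = 0 and the three cylinders share a vertical axis.

B is an I-beam lying along x, 3137 mm long. Overall section height 183 mm. Two flanges 192 mm wide (y) and 14 mm thick, one on the floor and one at the top; a web 18 mm thick runs between them, centred on the flange width.

The I-beam is against the spool's +x side, with their −y faces flush.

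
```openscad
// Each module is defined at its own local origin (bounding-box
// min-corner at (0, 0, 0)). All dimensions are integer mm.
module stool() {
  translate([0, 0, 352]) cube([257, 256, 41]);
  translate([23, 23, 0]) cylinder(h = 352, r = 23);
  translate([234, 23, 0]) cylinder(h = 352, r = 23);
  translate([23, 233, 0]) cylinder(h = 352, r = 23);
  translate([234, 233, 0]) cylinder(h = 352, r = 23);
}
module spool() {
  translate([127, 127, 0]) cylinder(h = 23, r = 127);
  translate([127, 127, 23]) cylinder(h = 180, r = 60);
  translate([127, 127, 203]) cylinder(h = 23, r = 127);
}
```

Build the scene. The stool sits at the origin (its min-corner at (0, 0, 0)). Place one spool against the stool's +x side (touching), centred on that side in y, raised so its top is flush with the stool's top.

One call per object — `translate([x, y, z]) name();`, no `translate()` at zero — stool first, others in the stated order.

stool();
translate([257, 1, 167]) spool();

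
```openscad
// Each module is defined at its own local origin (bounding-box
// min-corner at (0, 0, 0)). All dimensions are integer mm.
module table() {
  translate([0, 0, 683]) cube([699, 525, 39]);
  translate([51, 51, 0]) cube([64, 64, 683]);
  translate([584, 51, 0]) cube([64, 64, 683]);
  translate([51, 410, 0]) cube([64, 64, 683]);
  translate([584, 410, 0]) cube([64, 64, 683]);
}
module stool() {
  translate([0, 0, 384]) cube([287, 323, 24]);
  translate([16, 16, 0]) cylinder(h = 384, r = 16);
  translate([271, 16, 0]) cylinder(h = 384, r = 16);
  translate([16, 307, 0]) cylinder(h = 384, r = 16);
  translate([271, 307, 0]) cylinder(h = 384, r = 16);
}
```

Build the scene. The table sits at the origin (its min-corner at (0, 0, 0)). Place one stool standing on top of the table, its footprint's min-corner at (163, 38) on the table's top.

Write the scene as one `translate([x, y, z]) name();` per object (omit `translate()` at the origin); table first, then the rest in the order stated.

table();
translate([163, 38, 722]) stool();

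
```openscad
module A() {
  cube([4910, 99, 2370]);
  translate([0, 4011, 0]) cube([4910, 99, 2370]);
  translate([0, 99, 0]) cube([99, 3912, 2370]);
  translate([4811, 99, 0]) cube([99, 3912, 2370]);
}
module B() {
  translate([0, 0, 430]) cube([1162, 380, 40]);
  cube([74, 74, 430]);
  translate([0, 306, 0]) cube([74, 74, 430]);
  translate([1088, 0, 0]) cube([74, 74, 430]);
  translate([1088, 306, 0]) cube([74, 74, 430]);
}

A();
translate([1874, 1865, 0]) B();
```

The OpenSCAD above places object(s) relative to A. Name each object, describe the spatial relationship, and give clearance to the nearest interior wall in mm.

A is a house frame. B is a bench. The bench sits inside the house frame, centred. The clearance to the nearest interior wall is 1766 mm.

Clearances: x = 1775, y = 1766; minimum 1766 mm.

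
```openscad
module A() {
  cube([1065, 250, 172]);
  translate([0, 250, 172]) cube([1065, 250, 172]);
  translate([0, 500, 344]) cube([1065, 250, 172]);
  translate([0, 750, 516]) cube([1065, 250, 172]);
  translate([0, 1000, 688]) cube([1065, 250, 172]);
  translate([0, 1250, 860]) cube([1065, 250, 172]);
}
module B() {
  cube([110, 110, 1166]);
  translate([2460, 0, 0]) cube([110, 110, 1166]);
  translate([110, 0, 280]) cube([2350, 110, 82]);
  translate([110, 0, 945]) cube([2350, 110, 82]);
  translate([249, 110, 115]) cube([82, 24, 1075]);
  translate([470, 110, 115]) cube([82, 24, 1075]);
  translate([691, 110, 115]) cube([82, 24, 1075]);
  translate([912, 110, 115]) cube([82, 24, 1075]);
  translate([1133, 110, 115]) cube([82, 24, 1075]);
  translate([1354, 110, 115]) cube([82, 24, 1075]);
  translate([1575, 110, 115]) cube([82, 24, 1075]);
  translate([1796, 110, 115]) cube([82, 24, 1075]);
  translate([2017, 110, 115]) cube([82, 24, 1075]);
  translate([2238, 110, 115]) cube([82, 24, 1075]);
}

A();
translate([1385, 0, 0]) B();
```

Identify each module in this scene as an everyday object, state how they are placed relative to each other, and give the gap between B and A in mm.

A is a staircase. B is a fence section. The fence section is on the floor beside the staircase on its +x side. The gap between the fence section and the staircase is 320 mm.

The fence section's nearest face is 320 mm from the staircase's +x face.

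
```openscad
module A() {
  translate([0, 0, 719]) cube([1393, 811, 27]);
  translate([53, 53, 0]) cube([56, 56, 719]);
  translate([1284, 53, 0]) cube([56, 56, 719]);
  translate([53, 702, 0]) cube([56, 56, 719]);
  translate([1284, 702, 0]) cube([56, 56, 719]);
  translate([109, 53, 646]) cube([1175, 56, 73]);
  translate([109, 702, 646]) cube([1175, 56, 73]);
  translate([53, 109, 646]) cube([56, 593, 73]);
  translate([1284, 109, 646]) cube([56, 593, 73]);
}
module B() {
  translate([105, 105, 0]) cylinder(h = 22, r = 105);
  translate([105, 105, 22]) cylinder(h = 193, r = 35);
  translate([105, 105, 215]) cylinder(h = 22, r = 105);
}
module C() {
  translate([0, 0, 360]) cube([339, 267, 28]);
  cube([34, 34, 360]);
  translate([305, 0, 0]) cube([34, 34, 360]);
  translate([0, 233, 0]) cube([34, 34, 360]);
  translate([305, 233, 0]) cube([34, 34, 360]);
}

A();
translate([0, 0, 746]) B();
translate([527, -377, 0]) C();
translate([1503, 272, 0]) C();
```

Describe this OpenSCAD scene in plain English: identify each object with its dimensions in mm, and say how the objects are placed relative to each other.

A is a table: top 1393 mm (x) × 811 mm (y), 27 mm thick, upper face at z = 746 mm, on four 56×56 mm square legs, each inset 53 mm from the nearest pair of top edges, running from z = 0 to the bottom of the top. Four apron rails, 56 mm thick and 73 mm tall, run between adjacent legs with their top edges flush with the underside of the top and their outer faces flush with the legs' outer faces.

B is a spool: two coaxial disc flanges of radius 105 mm and thickness 22 mm, joined by a core cylinder of radius 35 mm and height 193 mm. The lower flange rests on z = 0 and the three cylinders share a vertical axis.

C is a four-legged stool. The seat is 339×267 mm, 28 mm thick, top at z = 388 mm. It stands on four square legs, each 34×34 mm in cross-section, from z = 0 to the seat underside, each flush with a corner of the seat.

The spool is on top of the table. Two stools sit around the table at the −y, +x sides.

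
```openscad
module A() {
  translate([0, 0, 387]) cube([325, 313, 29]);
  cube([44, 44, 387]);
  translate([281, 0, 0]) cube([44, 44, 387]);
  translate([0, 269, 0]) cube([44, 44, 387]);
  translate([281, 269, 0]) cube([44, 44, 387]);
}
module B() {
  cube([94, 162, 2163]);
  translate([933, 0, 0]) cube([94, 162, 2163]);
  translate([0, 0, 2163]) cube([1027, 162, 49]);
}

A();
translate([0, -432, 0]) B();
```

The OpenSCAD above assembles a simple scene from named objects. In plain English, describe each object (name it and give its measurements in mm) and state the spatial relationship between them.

A is a four-legged stool. The seat is a 325×313×29 mm slab whose top surface is at z = 416 mm; four square legs, each 44×44 mm in cross-section, run from the floor (z = 0) to the underside of the seat, each flush with a corner of the seat.

B is a door frame. The clear opening is 839 mm wide and 2163 mm high. Two 94 mm wide jambs, 162 mm deep, stand either side of the opening from the floor to the top of the opening. A 49 mm thick head sits across the top of both jambs, spanning the full outside width of the frame.

The door frame is on the floor beside the stool on its −y side.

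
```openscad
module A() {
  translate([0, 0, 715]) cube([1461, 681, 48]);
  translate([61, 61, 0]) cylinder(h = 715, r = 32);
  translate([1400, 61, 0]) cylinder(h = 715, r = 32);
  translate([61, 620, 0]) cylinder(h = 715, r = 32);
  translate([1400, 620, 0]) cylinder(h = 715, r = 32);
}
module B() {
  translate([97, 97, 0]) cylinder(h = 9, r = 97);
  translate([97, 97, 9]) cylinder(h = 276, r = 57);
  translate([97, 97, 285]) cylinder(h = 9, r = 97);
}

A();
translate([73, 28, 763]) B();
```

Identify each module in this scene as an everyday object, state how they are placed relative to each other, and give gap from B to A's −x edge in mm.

A is a table. B is a spool. The spool is on top of the table. The gap from the spool to the table's −x edge is 73 mm.

The spool's min-x is at 73; the table's min-x is 0; gap = 73 mm.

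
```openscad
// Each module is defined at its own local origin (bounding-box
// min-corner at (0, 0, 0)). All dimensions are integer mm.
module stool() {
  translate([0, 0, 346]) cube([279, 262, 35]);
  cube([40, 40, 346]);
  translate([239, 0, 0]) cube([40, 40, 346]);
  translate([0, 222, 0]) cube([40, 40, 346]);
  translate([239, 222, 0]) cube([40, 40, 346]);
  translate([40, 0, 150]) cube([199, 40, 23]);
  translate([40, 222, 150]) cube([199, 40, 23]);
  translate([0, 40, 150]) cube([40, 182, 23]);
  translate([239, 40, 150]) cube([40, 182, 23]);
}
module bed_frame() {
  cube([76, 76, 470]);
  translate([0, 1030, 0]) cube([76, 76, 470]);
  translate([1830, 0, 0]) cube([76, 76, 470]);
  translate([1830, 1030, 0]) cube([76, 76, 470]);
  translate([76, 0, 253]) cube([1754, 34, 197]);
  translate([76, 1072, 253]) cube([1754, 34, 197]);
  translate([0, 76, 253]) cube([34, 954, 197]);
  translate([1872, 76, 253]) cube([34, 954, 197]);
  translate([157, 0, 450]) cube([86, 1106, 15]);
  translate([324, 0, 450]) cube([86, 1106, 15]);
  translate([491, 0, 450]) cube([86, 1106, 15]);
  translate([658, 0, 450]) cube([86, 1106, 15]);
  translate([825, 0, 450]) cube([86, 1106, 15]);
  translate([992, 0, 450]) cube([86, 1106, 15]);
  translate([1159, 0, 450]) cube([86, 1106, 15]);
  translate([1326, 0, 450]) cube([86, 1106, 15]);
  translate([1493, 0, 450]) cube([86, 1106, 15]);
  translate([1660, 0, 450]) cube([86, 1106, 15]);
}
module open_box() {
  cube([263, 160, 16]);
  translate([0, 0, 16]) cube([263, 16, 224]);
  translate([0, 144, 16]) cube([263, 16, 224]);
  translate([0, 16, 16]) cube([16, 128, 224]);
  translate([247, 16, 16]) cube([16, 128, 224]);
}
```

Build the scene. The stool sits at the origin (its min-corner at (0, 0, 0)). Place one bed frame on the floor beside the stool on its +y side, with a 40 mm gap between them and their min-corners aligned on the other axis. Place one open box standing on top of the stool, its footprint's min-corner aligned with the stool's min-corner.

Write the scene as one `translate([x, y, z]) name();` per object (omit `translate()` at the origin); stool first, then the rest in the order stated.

stool();
translate([0, 302, 0]) bed_frame();
translate([0, 0, 381]) open_box();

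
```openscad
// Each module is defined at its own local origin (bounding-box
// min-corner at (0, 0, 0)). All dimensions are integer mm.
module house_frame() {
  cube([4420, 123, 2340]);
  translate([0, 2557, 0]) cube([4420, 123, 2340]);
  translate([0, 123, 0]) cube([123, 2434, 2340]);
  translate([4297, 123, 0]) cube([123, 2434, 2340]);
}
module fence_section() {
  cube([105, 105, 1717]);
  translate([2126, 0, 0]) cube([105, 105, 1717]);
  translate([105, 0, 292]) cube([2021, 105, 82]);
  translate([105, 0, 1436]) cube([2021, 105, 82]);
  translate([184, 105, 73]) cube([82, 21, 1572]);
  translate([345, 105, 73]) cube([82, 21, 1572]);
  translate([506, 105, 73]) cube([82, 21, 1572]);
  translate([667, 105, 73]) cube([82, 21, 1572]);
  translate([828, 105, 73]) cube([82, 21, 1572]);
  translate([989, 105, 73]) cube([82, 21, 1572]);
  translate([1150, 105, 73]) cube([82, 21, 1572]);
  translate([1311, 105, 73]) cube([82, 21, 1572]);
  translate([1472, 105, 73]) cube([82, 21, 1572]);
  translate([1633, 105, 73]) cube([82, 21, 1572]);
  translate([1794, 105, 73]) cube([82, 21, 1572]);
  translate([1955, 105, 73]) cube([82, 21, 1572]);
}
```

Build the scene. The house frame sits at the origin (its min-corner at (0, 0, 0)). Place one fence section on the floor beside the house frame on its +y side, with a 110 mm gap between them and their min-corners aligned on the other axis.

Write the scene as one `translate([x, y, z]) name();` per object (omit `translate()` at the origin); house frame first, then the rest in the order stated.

house_frame();
translate([0, 2790, 0]) fence_section();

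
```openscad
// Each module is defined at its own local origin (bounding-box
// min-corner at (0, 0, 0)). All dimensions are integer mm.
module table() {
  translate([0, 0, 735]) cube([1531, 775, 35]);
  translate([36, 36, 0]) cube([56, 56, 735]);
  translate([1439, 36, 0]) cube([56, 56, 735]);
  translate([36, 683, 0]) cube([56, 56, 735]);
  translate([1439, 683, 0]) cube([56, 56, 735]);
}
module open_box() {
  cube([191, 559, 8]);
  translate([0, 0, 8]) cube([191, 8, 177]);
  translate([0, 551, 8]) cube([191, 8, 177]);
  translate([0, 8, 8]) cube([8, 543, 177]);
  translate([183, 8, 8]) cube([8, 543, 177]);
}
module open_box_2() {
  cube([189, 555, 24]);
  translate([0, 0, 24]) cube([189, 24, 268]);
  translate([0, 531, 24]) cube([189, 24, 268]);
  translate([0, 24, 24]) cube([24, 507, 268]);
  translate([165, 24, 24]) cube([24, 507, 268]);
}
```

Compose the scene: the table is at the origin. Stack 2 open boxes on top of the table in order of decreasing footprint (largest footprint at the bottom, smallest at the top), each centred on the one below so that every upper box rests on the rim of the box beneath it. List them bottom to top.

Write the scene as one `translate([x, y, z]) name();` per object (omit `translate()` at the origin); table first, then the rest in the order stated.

table();
translate([670, 108, 770]) open_box();
translate([671, 110, 955]) open_box_2();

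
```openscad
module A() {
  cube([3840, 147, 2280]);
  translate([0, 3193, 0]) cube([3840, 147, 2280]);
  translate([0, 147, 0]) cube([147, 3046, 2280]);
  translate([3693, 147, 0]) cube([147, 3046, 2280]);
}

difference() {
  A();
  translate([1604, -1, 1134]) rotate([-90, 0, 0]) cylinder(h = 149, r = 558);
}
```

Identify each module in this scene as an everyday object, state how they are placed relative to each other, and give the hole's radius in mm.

The subtracted cylinder has r = 558 mm.

A is a house frame. The house frame has a circular hole through its front wall. The hole's radius is 558 mm.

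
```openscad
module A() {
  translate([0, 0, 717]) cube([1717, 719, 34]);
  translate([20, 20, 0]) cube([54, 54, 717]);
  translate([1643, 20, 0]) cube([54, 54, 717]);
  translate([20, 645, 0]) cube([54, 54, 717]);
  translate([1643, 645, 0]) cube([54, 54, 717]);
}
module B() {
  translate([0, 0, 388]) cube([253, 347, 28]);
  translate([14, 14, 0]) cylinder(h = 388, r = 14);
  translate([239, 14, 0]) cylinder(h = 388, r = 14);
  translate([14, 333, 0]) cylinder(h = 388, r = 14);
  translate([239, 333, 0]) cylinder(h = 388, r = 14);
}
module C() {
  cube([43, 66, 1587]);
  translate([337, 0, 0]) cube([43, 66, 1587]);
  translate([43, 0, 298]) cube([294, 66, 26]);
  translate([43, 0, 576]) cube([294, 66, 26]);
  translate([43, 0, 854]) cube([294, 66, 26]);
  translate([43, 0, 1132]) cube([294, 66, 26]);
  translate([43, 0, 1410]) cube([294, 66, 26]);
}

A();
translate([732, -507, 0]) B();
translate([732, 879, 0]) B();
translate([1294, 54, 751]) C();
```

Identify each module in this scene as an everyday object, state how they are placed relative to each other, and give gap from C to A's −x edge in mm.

The ladder's min-x is at 1294; the table's min-x is 0; gap = 1294 mm.

A is a table. B is a stool. C is a ladder. Two stools sit around the table at the −y, +y sides. The ladder is on top of the table. The gap from the ladder to the table's −x edge is 1294 mm.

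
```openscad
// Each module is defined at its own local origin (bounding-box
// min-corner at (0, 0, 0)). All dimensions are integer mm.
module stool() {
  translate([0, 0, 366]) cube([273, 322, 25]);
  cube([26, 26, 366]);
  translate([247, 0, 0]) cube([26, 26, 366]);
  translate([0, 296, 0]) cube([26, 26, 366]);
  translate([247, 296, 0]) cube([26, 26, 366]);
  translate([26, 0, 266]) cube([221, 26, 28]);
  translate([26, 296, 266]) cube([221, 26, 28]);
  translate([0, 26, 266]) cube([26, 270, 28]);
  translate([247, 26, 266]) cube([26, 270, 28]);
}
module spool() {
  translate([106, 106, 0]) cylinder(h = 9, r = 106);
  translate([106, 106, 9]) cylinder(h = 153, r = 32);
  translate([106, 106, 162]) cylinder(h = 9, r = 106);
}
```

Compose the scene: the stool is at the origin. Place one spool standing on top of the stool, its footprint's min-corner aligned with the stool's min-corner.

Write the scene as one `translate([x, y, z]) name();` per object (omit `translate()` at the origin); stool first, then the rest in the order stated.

stool();
translate([0, 0, 391]) spool();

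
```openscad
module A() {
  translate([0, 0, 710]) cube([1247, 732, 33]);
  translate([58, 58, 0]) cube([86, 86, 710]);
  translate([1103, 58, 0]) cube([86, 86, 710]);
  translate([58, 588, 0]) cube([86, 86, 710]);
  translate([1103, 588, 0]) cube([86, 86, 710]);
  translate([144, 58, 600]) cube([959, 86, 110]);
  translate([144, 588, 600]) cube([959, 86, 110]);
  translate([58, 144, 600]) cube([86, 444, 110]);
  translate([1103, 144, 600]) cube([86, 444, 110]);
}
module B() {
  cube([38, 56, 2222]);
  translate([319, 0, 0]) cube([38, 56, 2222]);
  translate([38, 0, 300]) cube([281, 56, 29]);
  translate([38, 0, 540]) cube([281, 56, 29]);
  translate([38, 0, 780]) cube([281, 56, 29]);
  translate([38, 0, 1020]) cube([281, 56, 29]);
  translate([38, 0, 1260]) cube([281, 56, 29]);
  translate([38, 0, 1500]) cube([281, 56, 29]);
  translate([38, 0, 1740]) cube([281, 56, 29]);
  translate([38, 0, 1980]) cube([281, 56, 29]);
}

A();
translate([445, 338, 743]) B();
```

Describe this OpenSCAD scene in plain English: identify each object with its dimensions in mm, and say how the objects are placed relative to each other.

A is a rectangular dining table. The top is 1247×732×33 mm with its upper surface at z = 743 mm. It stands on four 86×86 mm square legs, each inset 58 mm from the nearest pair of top edges, running from the floor to the underside of the top. Four apron rails, 86 mm thick and 110 mm tall, run between adjacent legs with their top edges flush with the underside of the top and their outer faces flush with the legs' outer faces.

B is a straight ladder. Two 38×56 mm vertical rails, 2222 mm tall, stand 357 mm apart (outside-to-outside) with their front faces coplanar on the −y side. 8 rungs, each 56 mm deep and 29 mm tall, span between the inner faces of the rails, front faces flush with the rails. The lowest rung's underside is at z = 300 mm and rungs are spaced 240 mm apart (underside to underside).

The ladder is on top of the table, centred.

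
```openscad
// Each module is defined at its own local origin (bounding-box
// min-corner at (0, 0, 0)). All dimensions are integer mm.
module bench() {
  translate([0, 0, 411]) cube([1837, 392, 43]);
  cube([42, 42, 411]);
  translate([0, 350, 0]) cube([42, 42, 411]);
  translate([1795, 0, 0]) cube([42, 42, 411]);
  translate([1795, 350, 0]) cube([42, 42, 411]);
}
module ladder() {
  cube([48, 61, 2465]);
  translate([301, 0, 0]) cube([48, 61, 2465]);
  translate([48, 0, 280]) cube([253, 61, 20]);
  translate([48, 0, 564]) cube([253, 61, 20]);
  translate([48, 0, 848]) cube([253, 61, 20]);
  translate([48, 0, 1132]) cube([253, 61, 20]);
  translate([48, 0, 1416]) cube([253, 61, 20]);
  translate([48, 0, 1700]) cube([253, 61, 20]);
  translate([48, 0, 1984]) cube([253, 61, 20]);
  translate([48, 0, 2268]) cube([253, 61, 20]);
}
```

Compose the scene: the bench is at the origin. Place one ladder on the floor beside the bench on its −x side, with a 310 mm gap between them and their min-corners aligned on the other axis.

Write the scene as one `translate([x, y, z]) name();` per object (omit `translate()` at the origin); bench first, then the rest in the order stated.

bench();
translate([-659, 0, 0]) ladder();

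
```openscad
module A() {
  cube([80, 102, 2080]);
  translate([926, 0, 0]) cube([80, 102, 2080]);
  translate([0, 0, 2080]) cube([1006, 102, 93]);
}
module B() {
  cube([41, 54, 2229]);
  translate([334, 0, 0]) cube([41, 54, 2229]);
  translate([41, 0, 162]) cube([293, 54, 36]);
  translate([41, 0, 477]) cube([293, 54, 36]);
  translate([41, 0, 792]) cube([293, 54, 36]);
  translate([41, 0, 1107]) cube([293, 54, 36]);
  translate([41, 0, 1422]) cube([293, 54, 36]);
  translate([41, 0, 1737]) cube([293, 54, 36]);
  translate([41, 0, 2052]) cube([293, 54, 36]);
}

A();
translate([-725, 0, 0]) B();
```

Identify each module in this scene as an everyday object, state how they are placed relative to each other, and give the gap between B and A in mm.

The ladder's nearest face is 350 mm from the door frame's −x face.

A is a door frame. B is a ladder. The ladder is on the floor beside the door frame on its −x side. The gap between the ladder and the door frame is 350 mm.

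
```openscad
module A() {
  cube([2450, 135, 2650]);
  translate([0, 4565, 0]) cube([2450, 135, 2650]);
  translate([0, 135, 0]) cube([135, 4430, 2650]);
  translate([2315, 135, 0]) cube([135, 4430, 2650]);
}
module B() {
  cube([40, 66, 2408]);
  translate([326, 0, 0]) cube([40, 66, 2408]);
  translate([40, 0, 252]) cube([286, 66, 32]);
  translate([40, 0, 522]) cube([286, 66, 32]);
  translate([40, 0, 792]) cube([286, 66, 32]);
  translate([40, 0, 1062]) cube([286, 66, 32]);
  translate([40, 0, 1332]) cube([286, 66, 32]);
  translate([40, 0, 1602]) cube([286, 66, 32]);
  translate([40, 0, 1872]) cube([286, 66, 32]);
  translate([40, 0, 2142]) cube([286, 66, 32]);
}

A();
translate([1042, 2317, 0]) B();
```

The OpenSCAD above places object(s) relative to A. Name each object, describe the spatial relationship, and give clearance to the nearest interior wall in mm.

A is a house frame. B is a ladder. The ladder sits inside the house frame, centred. The clearance to the nearest interior wall is 907 mm.

Clearances: x = 907, y = 2182; minimum 907 mm.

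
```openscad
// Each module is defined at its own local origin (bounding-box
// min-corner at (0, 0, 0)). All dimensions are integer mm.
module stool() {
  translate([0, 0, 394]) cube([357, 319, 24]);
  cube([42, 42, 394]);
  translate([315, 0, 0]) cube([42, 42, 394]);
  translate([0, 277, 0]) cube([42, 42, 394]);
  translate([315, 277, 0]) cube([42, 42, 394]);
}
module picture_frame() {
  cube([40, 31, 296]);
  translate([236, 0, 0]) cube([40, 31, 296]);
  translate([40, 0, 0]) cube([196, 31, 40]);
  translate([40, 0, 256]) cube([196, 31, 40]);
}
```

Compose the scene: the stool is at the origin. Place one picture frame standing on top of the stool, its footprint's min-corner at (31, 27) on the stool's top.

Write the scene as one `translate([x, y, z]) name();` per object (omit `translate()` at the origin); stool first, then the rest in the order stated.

stool();
translate([31, 27, 418]) picture_frame();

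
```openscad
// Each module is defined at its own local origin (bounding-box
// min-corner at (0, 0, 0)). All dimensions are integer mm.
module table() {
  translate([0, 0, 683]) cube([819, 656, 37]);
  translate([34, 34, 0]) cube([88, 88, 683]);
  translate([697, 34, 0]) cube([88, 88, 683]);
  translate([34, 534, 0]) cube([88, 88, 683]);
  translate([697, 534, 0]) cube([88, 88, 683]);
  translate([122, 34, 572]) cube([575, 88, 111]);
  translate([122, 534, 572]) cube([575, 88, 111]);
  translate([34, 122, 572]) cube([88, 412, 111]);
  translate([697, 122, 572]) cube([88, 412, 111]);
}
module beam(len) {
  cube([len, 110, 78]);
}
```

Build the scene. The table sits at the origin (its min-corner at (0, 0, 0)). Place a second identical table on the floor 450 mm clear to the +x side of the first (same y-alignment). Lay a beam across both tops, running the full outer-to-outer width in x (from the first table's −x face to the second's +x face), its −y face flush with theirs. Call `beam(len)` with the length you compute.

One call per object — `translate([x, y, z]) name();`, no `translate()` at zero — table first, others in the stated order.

table();
translate([1269, 0, 0]) table();
translate([0, 0, 720]) beam(2088);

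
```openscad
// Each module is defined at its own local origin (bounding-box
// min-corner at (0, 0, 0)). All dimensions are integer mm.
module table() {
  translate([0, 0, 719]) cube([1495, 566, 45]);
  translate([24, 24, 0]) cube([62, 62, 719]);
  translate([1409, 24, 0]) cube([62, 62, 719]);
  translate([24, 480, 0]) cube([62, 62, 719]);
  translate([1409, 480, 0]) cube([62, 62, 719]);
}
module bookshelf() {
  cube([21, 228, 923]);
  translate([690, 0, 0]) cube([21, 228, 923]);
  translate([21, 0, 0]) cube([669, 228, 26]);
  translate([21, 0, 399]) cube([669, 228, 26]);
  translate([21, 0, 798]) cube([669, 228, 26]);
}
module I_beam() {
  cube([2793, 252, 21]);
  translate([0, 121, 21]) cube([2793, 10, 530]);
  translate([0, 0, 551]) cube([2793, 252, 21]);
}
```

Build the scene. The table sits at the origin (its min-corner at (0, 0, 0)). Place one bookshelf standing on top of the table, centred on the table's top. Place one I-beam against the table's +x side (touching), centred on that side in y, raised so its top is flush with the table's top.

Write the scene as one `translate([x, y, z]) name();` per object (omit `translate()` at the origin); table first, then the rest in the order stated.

table();
translate([392, 169, 764]) bookshelf();
translate([1495, 157, 192]) I_beam();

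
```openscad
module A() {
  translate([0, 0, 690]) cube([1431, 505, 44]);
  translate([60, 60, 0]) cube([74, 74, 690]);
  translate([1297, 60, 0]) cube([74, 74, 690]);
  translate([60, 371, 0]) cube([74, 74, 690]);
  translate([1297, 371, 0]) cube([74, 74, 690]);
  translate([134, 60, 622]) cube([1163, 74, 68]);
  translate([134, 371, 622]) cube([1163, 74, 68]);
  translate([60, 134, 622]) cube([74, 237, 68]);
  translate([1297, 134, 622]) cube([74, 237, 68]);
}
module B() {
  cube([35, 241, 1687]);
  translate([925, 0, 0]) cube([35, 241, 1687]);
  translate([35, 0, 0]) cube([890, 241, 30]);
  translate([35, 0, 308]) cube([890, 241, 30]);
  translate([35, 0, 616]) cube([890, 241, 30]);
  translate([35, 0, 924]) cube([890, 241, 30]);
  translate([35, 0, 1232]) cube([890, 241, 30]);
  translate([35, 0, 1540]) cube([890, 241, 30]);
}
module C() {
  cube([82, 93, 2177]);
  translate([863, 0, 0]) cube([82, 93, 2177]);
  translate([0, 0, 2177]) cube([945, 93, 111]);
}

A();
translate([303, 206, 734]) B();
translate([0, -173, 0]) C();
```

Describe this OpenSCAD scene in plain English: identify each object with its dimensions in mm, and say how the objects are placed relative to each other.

A is a rectangular dining table. The top is 1431×505×44 mm with its upper surface at z = 734 mm. It stands on four 74×74 mm square legs, each inset 60 mm from the nearest pair of top edges, running from the floor to the underside of the top. Four apron rails, 74 mm thick and 68 mm tall, run between adjacent legs with their top edges flush with the underside of the top and their outer faces flush with the legs' outer faces.

B is a bookshelf 960 mm wide overall, 241 mm deep and 1687 mm tall. The two sides are 35 mm thick vertical panels. 6 horizontal shelves of 30 mm thickness span between the inner faces of the sides; the lowest shelf sits on the floor and shelves are stacked with a clear vertical gap of 278 mm between each pair.

C is a rectangular door frame: two vertical jambs of 82×93 mm section, 2177 mm tall, with a clear opening 781 mm wide between their inner faces. A header 111 mm tall and 93 mm deep lies on top of the jambs and spans the full outside width.

The bookshelf is on top of the table. The door frame is on the floor beside the table on its −y side.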